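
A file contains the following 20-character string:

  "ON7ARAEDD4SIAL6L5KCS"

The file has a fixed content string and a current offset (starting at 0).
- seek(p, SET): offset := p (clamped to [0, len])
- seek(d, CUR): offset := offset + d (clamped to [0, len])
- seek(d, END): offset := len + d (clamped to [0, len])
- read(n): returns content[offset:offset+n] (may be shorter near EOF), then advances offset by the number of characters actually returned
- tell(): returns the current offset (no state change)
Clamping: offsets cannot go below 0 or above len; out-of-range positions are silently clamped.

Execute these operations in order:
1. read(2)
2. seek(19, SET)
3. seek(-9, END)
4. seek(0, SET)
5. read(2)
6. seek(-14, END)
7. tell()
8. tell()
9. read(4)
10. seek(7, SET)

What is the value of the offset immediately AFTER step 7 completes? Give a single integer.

After 1 (read(2)): returned 'ON', offset=2
After 2 (seek(19, SET)): offset=19
After 3 (seek(-9, END)): offset=11
After 4 (seek(0, SET)): offset=0
After 5 (read(2)): returned 'ON', offset=2
After 6 (seek(-14, END)): offset=6
After 7 (tell()): offset=6

Answer: 6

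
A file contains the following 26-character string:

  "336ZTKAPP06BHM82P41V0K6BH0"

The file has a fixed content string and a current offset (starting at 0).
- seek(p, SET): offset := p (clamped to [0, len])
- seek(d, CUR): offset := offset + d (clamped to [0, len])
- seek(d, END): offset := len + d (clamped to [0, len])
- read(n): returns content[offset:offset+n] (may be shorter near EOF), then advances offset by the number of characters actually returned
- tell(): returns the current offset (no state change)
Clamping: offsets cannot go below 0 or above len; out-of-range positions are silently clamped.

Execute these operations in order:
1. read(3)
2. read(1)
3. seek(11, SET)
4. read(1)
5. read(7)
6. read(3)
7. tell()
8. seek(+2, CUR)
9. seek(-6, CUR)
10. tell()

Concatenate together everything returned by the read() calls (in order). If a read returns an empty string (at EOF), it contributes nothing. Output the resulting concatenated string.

Answer: 336ZBHM82P41V0K

Derivation:
After 1 (read(3)): returned '336', offset=3
After 2 (read(1)): returned 'Z', offset=4
After 3 (seek(11, SET)): offset=11
After 4 (read(1)): returned 'B', offset=12
After 5 (read(7)): returned 'HM82P41', offset=19
After 6 (read(3)): returned 'V0K', offset=22
After 7 (tell()): offset=22
After 8 (seek(+2, CUR)): offset=24
After 9 (seek(-6, CUR)): offset=18
After 10 (tell()): offset=18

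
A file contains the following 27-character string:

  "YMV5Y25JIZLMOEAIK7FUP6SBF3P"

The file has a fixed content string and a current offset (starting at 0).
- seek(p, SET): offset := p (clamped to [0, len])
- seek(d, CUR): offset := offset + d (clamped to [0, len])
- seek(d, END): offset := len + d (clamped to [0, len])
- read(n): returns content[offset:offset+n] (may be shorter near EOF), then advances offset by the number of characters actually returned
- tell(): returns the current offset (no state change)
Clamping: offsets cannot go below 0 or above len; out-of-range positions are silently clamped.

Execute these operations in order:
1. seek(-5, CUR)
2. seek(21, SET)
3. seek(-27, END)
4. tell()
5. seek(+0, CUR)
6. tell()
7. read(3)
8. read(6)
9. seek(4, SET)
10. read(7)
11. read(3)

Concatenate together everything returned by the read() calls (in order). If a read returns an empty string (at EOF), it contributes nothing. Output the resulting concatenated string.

Answer: YMV5Y25JIY25JIZLMOE

Derivation:
After 1 (seek(-5, CUR)): offset=0
After 2 (seek(21, SET)): offset=21
After 3 (seek(-27, END)): offset=0
After 4 (tell()): offset=0
After 5 (seek(+0, CUR)): offset=0
After 6 (tell()): offset=0
After 7 (read(3)): returned 'YMV', offset=3
After 8 (read(6)): returned '5Y25JI', offset=9
After 9 (seek(4, SET)): offset=4
After 10 (read(7)): returned 'Y25JIZL', offset=11
After 11 (read(3)): returned 'MOE', offset=14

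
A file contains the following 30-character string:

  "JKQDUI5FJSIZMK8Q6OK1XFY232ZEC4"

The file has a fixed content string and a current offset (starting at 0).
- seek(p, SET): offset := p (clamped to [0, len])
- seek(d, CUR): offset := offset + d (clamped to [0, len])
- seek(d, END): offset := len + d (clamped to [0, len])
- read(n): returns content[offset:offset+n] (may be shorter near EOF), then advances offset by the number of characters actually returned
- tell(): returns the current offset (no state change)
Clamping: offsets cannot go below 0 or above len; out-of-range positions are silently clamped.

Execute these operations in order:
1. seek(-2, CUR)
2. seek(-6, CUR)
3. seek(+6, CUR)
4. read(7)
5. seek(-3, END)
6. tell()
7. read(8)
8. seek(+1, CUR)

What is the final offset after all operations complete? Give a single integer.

After 1 (seek(-2, CUR)): offset=0
After 2 (seek(-6, CUR)): offset=0
After 3 (seek(+6, CUR)): offset=6
After 4 (read(7)): returned '5FJSIZM', offset=13
After 5 (seek(-3, END)): offset=27
After 6 (tell()): offset=27
After 7 (read(8)): returned 'EC4', offset=30
After 8 (seek(+1, CUR)): offset=30

Answer: 30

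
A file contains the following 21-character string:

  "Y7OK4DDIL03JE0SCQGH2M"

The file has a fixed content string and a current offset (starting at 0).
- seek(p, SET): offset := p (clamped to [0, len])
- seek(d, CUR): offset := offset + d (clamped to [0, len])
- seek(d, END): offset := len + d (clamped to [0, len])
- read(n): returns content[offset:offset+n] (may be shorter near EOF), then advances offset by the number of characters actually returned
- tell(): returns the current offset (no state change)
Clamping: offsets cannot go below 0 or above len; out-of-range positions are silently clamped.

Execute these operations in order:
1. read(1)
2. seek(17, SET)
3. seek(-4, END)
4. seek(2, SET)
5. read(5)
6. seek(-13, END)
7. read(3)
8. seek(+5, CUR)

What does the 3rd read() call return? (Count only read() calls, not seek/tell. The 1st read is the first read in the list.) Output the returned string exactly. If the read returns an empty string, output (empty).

After 1 (read(1)): returned 'Y', offset=1
After 2 (seek(17, SET)): offset=17
After 3 (seek(-4, END)): offset=17
After 4 (seek(2, SET)): offset=2
After 5 (read(5)): returned 'OK4DD', offset=7
After 6 (seek(-13, END)): offset=8
After 7 (read(3)): returned 'L03', offset=11
After 8 (seek(+5, CUR)): offset=16

Answer: L03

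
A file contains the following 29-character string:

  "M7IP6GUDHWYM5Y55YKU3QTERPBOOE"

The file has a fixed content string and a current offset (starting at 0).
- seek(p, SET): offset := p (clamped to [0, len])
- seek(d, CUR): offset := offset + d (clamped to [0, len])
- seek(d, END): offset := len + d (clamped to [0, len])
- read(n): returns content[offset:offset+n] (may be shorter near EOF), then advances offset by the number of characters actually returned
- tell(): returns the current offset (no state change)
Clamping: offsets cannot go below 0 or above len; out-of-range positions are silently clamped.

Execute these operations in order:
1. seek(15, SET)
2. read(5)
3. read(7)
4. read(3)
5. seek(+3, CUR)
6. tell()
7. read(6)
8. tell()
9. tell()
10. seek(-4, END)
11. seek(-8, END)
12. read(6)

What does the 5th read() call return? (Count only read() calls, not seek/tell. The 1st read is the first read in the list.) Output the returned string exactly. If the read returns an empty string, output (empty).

After 1 (seek(15, SET)): offset=15
After 2 (read(5)): returned '5YKU3', offset=20
After 3 (read(7)): returned 'QTERPBO', offset=27
After 4 (read(3)): returned 'OE', offset=29
After 5 (seek(+3, CUR)): offset=29
After 6 (tell()): offset=29
After 7 (read(6)): returned '', offset=29
After 8 (tell()): offset=29
After 9 (tell()): offset=29
After 10 (seek(-4, END)): offset=25
After 11 (seek(-8, END)): offset=21
After 12 (read(6)): returned 'TERPBO', offset=27

Answer: TERPBO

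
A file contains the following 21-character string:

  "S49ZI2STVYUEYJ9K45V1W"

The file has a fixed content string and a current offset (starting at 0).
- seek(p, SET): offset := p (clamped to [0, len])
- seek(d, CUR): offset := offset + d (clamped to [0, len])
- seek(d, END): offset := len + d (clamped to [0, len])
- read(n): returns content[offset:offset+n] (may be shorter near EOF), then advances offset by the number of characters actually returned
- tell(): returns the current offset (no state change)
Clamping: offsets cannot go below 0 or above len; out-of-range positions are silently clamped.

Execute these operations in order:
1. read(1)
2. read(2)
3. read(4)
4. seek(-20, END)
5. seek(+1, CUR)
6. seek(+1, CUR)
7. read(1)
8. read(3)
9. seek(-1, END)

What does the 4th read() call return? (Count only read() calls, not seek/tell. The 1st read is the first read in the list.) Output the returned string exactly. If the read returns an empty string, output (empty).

Answer: Z

Derivation:
After 1 (read(1)): returned 'S', offset=1
After 2 (read(2)): returned '49', offset=3
After 3 (read(4)): returned 'ZI2S', offset=7
After 4 (seek(-20, END)): offset=1
After 5 (seek(+1, CUR)): offset=2
After 6 (seek(+1, CUR)): offset=3
After 7 (read(1)): returned 'Z', offset=4
After 8 (read(3)): returned 'I2S', offset=7
After 9 (seek(-1, END)): offset=20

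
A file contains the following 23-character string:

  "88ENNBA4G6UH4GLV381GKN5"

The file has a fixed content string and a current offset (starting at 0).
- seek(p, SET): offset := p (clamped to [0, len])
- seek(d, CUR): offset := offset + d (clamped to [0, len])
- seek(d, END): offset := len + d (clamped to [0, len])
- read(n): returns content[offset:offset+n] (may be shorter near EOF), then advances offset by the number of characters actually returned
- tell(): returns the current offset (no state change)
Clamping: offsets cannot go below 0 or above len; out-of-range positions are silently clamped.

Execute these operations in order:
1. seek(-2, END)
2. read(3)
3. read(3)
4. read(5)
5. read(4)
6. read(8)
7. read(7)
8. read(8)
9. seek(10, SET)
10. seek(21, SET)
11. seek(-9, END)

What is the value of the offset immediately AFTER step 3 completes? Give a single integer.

After 1 (seek(-2, END)): offset=21
After 2 (read(3)): returned 'N5', offset=23
After 3 (read(3)): returned '', offset=23

Answer: 23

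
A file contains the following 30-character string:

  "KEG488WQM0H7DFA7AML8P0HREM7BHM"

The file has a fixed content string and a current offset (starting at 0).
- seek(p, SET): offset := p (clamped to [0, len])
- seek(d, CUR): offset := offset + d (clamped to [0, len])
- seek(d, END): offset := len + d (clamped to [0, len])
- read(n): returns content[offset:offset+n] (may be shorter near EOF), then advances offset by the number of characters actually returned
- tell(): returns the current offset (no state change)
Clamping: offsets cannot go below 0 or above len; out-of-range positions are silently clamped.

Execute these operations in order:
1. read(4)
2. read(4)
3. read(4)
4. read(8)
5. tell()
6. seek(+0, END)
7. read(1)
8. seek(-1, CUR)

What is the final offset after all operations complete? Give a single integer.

Answer: 29

Derivation:
After 1 (read(4)): returned 'KEG4', offset=4
After 2 (read(4)): returned '88WQ', offset=8
After 3 (read(4)): returned 'M0H7', offset=12
After 4 (read(8)): returned 'DFA7AML8', offset=20
After 5 (tell()): offset=20
After 6 (seek(+0, END)): offset=30
After 7 (read(1)): returned '', offset=30
After 8 (seek(-1, CUR)): offset=29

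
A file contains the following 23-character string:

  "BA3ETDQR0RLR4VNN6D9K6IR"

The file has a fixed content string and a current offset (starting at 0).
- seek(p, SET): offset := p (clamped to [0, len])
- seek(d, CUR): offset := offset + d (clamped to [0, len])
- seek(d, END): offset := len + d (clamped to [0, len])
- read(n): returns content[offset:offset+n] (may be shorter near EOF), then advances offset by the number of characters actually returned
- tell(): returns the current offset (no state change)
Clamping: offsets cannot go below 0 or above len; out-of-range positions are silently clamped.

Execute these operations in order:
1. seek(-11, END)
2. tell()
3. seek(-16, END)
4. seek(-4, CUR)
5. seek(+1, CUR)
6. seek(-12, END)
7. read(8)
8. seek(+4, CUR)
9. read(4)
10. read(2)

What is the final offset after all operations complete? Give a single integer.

Answer: 23

Derivation:
After 1 (seek(-11, END)): offset=12
After 2 (tell()): offset=12
After 3 (seek(-16, END)): offset=7
After 4 (seek(-4, CUR)): offset=3
After 5 (seek(+1, CUR)): offset=4
After 6 (seek(-12, END)): offset=11
After 7 (read(8)): returned 'R4VNN6D9', offset=19
After 8 (seek(+4, CUR)): offset=23
After 9 (read(4)): returned '', offset=23
After 10 (read(2)): returned '', offset=23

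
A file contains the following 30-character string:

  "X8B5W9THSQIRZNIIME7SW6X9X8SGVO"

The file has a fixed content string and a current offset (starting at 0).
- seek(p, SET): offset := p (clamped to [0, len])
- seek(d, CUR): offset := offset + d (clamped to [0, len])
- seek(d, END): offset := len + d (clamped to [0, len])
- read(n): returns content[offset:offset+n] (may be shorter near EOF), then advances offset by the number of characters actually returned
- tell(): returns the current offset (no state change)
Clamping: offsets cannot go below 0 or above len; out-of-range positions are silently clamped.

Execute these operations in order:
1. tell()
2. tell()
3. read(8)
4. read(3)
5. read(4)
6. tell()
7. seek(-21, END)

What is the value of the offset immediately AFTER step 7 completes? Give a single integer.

After 1 (tell()): offset=0
After 2 (tell()): offset=0
After 3 (read(8)): returned 'X8B5W9TH', offset=8
After 4 (read(3)): returned 'SQI', offset=11
After 5 (read(4)): returned 'RZNI', offset=15
After 6 (tell()): offset=15
After 7 (seek(-21, END)): offset=9

Answer: 9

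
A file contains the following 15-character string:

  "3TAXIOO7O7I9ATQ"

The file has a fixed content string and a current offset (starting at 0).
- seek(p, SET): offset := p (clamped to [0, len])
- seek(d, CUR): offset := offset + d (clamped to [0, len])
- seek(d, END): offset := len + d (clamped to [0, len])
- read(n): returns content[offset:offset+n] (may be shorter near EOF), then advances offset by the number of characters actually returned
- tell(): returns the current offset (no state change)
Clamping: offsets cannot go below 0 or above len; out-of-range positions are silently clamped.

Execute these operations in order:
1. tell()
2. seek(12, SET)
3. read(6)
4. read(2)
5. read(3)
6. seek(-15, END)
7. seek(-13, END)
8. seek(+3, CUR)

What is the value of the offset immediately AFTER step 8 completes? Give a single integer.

Answer: 5

Derivation:
After 1 (tell()): offset=0
After 2 (seek(12, SET)): offset=12
After 3 (read(6)): returned 'ATQ', offset=15
After 4 (read(2)): returned '', offset=15
After 5 (read(3)): returned '', offset=15
After 6 (seek(-15, END)): offset=0
After 7 (seek(-13, END)): offset=2
After 8 (seek(+3, CUR)): offset=5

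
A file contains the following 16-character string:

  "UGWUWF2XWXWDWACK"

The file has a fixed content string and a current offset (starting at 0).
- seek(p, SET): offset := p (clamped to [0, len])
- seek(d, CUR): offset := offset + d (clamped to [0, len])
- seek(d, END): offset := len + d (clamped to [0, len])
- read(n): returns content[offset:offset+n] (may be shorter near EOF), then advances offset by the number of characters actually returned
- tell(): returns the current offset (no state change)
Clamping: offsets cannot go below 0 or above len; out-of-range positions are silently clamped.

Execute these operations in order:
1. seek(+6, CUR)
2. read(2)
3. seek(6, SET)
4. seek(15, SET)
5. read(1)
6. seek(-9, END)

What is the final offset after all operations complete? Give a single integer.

Answer: 7

Derivation:
After 1 (seek(+6, CUR)): offset=6
After 2 (read(2)): returned '2X', offset=8
After 3 (seek(6, SET)): offset=6
After 4 (seek(15, SET)): offset=15
After 5 (read(1)): returned 'K', offset=16
After 6 (seek(-9, END)): offset=7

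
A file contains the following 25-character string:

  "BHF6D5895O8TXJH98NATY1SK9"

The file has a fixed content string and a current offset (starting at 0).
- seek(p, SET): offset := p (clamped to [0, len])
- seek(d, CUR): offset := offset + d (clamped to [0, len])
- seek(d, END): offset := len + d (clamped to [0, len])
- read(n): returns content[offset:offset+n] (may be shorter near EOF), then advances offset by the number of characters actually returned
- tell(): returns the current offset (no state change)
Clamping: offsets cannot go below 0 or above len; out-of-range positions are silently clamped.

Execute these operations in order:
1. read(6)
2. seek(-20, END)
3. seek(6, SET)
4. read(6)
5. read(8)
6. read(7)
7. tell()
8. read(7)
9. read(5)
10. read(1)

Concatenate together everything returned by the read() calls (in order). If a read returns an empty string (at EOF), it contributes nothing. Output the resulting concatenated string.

Answer: BHF6D5895O8TXJH98NATY1SK9

Derivation:
After 1 (read(6)): returned 'BHF6D5', offset=6
After 2 (seek(-20, END)): offset=5
After 3 (seek(6, SET)): offset=6
After 4 (read(6)): returned '895O8T', offset=12
After 5 (read(8)): returned 'XJH98NAT', offset=20
After 6 (read(7)): returned 'Y1SK9', offset=25
After 7 (tell()): offset=25
After 8 (read(7)): returned '', offset=25
After 9 (read(5)): returned '', offset=25
After 10 (read(1)): returned '', offset=25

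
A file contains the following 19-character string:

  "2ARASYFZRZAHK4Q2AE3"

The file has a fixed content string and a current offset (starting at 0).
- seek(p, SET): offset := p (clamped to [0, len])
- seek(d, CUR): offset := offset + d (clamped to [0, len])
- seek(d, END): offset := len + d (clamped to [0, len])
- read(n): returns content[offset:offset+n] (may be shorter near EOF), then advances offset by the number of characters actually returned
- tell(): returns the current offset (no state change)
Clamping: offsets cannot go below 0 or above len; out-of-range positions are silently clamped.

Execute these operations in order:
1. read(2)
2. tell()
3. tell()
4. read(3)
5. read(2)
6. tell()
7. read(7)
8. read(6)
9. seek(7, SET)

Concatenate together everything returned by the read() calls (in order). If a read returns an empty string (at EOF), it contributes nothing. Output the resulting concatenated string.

Answer: 2ARASYFZRZAHK4Q2AE3

Derivation:
After 1 (read(2)): returned '2A', offset=2
After 2 (tell()): offset=2
After 3 (tell()): offset=2
After 4 (read(3)): returned 'RAS', offset=5
After 5 (read(2)): returned 'YF', offset=7
After 6 (tell()): offset=7
After 7 (read(7)): returned 'ZRZAHK4', offset=14
After 8 (read(6)): returned 'Q2AE3', offset=19
After 9 (seek(7, SET)): offset=7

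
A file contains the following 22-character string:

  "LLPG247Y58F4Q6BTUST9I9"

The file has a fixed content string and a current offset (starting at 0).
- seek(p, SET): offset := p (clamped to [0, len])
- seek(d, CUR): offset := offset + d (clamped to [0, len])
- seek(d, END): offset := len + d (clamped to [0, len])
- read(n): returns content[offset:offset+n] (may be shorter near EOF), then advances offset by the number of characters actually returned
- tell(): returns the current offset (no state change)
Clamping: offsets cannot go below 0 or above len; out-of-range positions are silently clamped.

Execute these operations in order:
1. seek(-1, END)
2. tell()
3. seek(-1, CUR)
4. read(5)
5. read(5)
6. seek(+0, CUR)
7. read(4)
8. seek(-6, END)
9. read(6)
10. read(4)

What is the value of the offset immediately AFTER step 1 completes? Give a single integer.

Answer: 21

Derivation:
After 1 (seek(-1, END)): offset=21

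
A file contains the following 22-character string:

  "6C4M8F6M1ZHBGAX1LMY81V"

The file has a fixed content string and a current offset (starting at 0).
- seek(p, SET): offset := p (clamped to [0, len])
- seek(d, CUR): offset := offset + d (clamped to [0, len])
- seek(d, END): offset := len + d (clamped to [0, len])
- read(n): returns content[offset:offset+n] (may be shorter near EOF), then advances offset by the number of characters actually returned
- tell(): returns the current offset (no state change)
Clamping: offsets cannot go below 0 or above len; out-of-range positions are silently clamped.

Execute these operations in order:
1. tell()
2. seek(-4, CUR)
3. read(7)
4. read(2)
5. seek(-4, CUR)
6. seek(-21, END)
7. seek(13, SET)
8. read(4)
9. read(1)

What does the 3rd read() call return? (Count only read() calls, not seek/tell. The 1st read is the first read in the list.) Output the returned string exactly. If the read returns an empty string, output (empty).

After 1 (tell()): offset=0
After 2 (seek(-4, CUR)): offset=0
After 3 (read(7)): returned '6C4M8F6', offset=7
After 4 (read(2)): returned 'M1', offset=9
After 5 (seek(-4, CUR)): offset=5
After 6 (seek(-21, END)): offset=1
After 7 (seek(13, SET)): offset=13
After 8 (read(4)): returned 'AX1L', offset=17
After 9 (read(1)): returned 'M', offset=18

Answer: AX1L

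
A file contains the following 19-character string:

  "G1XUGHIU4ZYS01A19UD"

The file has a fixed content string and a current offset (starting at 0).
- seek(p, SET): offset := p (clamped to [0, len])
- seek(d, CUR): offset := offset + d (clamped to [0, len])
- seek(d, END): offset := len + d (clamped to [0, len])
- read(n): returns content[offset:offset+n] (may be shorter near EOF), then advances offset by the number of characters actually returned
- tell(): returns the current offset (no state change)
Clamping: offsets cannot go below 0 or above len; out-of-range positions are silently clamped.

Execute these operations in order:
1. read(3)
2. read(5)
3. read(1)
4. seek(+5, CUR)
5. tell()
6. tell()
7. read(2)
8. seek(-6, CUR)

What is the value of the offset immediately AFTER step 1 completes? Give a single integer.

After 1 (read(3)): returned 'G1X', offset=3

Answer: 3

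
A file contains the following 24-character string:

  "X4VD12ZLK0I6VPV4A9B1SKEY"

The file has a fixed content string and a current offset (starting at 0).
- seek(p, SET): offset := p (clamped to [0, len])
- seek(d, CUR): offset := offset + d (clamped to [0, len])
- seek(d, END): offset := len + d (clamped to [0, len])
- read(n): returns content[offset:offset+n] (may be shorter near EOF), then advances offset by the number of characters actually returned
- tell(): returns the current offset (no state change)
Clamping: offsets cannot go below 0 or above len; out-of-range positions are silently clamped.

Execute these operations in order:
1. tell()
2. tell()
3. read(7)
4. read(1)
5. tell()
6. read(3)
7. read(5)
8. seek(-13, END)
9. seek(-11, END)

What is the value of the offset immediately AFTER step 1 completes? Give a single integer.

Answer: 0

Derivation:
After 1 (tell()): offset=0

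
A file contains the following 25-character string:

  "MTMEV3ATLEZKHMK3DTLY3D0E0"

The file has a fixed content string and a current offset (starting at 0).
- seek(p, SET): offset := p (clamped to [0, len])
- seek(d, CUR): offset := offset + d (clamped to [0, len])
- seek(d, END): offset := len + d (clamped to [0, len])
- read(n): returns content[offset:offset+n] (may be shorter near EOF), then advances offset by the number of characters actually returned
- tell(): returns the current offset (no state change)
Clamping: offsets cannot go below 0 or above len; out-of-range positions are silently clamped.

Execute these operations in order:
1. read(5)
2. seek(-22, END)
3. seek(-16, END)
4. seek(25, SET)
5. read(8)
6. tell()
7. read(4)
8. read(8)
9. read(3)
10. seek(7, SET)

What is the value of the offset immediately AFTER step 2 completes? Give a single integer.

Answer: 3

Derivation:
After 1 (read(5)): returned 'MTMEV', offset=5
After 2 (seek(-22, END)): offset=3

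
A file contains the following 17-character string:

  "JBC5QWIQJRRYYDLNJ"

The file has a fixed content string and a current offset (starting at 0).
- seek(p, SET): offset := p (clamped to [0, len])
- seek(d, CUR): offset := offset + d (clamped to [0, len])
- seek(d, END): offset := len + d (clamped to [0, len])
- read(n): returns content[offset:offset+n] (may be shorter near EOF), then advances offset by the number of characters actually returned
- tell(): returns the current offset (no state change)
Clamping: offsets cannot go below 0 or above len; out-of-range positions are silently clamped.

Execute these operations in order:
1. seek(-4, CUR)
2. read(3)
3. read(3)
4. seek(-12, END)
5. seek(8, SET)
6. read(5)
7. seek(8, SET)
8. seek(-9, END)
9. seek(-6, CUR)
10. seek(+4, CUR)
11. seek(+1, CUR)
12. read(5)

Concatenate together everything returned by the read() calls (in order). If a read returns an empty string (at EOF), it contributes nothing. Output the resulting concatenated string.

After 1 (seek(-4, CUR)): offset=0
After 2 (read(3)): returned 'JBC', offset=3
After 3 (read(3)): returned '5QW', offset=6
After 4 (seek(-12, END)): offset=5
After 5 (seek(8, SET)): offset=8
After 6 (read(5)): returned 'JRRYY', offset=13
After 7 (seek(8, SET)): offset=8
After 8 (seek(-9, END)): offset=8
After 9 (seek(-6, CUR)): offset=2
After 10 (seek(+4, CUR)): offset=6
After 11 (seek(+1, CUR)): offset=7
After 12 (read(5)): returned 'QJRRY', offset=12

Answer: JBC5QWJRRYYQJRRY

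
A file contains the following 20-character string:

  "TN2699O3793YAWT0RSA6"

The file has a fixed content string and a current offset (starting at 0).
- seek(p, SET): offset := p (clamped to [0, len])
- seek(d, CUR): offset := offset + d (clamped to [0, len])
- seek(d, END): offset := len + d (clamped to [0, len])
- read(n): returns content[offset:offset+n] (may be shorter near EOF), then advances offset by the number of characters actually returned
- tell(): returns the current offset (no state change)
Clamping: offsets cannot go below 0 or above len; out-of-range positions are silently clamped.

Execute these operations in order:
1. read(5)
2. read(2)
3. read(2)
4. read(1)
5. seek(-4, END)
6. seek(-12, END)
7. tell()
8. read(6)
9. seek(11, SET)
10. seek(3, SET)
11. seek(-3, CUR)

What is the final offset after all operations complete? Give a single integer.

After 1 (read(5)): returned 'TN269', offset=5
After 2 (read(2)): returned '9O', offset=7
After 3 (read(2)): returned '37', offset=9
After 4 (read(1)): returned '9', offset=10
After 5 (seek(-4, END)): offset=16
After 6 (seek(-12, END)): offset=8
After 7 (tell()): offset=8
After 8 (read(6)): returned '793YAW', offset=14
After 9 (seek(11, SET)): offset=11
After 10 (seek(3, SET)): offset=3
After 11 (seek(-3, CUR)): offset=0

Answer: 0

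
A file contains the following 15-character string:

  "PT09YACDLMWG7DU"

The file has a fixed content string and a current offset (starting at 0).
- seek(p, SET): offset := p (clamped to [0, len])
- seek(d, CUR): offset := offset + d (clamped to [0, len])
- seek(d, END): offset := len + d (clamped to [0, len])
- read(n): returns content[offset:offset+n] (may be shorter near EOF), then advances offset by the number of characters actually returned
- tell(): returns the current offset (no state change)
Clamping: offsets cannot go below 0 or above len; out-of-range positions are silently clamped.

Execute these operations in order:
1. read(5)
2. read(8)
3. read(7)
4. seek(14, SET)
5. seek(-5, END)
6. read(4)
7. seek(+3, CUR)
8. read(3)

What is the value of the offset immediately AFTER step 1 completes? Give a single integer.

Answer: 5

Derivation:
After 1 (read(5)): returned 'PT09Y', offset=5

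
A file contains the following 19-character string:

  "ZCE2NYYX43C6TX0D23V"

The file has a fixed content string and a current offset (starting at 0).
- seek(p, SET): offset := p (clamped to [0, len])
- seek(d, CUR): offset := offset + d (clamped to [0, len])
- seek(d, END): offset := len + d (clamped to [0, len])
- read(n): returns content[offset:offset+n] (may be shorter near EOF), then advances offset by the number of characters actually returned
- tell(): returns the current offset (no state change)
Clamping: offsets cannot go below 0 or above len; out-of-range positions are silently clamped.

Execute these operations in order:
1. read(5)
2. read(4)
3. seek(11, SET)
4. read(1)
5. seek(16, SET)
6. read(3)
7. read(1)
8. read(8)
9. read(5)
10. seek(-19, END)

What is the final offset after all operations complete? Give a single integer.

Answer: 0

Derivation:
After 1 (read(5)): returned 'ZCE2N', offset=5
After 2 (read(4)): returned 'YYX4', offset=9
After 3 (seek(11, SET)): offset=11
After 4 (read(1)): returned '6', offset=12
After 5 (seek(16, SET)): offset=16
After 6 (read(3)): returned '23V', offset=19
After 7 (read(1)): returned '', offset=19
After 8 (read(8)): returned '', offset=19
After 9 (read(5)): returned '', offset=19
After 10 (seek(-19, END)): offset=0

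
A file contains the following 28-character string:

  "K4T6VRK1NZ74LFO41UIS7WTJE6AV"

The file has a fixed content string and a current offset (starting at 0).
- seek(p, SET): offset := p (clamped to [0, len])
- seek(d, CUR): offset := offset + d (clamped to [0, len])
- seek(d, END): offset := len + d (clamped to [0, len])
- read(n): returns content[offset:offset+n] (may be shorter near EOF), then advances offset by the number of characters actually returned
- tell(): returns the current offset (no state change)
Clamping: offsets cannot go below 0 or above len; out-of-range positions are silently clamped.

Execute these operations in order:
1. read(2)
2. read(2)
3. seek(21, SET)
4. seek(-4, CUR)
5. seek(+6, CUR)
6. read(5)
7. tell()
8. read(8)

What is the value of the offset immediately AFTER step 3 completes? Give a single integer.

Answer: 21

Derivation:
After 1 (read(2)): returned 'K4', offset=2
After 2 (read(2)): returned 'T6', offset=4
After 3 (seek(21, SET)): offset=21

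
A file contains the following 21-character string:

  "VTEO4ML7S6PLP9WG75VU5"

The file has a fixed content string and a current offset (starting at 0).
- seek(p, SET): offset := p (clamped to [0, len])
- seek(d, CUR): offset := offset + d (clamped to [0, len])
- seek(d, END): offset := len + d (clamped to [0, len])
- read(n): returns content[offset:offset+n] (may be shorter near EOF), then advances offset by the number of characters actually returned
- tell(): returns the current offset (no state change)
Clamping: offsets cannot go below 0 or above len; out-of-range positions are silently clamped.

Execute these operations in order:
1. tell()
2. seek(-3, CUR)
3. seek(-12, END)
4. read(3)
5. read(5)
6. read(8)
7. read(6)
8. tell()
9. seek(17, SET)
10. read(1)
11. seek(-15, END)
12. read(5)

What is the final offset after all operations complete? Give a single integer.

Answer: 11

Derivation:
After 1 (tell()): offset=0
After 2 (seek(-3, CUR)): offset=0
After 3 (seek(-12, END)): offset=9
After 4 (read(3)): returned '6PL', offset=12
After 5 (read(5)): returned 'P9WG7', offset=17
After 6 (read(8)): returned '5VU5', offset=21
After 7 (read(6)): returned '', offset=21
After 8 (tell()): offset=21
After 9 (seek(17, SET)): offset=17
After 10 (read(1)): returned '5', offset=18
After 11 (seek(-15, END)): offset=6
After 12 (read(5)): returned 'L7S6P', offset=11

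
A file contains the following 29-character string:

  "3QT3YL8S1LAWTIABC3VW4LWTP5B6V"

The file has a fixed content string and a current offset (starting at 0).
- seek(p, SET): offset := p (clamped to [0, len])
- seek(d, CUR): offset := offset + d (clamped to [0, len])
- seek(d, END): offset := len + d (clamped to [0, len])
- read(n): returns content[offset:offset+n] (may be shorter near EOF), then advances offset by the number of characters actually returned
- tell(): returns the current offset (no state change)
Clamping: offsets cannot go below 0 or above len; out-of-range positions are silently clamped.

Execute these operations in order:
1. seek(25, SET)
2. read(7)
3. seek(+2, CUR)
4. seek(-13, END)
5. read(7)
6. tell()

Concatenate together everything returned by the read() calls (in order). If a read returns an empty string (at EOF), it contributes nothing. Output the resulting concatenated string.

Answer: 5B6VC3VW4LW

Derivation:
After 1 (seek(25, SET)): offset=25
After 2 (read(7)): returned '5B6V', offset=29
After 3 (seek(+2, CUR)): offset=29
After 4 (seek(-13, END)): offset=16
After 5 (read(7)): returned 'C3VW4LW', offset=23
After 6 (tell()): offset=23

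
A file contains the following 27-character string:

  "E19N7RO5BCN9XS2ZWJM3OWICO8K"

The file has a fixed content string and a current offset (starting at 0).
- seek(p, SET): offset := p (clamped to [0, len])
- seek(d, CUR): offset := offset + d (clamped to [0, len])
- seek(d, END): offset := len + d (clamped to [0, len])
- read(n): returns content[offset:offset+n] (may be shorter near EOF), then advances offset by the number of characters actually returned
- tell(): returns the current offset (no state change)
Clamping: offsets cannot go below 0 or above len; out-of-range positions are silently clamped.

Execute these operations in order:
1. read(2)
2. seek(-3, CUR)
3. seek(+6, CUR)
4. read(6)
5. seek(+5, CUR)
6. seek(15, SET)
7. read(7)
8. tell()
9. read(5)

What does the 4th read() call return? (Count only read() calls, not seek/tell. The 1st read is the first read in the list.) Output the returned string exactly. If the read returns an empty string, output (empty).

Answer: ICO8K

Derivation:
After 1 (read(2)): returned 'E1', offset=2
After 2 (seek(-3, CUR)): offset=0
After 3 (seek(+6, CUR)): offset=6
After 4 (read(6)): returned 'O5BCN9', offset=12
After 5 (seek(+5, CUR)): offset=17
After 6 (seek(15, SET)): offset=15
After 7 (read(7)): returned 'ZWJM3OW', offset=22
After 8 (tell()): offset=22
After 9 (read(5)): returned 'ICO8K', offset=27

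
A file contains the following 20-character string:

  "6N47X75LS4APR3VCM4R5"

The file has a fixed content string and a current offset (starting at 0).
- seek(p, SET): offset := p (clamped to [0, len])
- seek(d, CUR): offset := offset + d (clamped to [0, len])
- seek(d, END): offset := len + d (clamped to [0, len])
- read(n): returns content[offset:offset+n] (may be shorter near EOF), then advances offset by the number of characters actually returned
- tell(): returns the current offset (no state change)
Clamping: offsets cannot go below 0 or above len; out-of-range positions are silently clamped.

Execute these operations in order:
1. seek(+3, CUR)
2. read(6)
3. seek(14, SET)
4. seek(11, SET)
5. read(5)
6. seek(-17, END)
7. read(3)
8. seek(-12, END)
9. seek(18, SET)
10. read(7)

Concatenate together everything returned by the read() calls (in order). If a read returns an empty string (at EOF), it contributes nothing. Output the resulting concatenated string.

After 1 (seek(+3, CUR)): offset=3
After 2 (read(6)): returned '7X75LS', offset=9
After 3 (seek(14, SET)): offset=14
After 4 (seek(11, SET)): offset=11
After 5 (read(5)): returned 'PR3VC', offset=16
After 6 (seek(-17, END)): offset=3
After 7 (read(3)): returned '7X7', offset=6
After 8 (seek(-12, END)): offset=8
After 9 (seek(18, SET)): offset=18
After 10 (read(7)): returned 'R5', offset=20

Answer: 7X75LSPR3VC7X7R5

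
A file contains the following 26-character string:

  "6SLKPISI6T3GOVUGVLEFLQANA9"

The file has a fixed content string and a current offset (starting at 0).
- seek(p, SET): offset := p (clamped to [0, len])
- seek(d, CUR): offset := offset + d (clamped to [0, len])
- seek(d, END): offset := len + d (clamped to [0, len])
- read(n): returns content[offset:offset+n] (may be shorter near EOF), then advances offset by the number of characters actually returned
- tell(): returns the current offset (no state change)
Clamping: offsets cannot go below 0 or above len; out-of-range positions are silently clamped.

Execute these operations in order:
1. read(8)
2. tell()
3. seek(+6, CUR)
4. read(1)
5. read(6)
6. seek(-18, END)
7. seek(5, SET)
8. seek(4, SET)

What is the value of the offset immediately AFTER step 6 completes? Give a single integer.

After 1 (read(8)): returned '6SLKPISI', offset=8
After 2 (tell()): offset=8
After 3 (seek(+6, CUR)): offset=14
After 4 (read(1)): returned 'U', offset=15
After 5 (read(6)): returned 'GVLEFL', offset=21
After 6 (seek(-18, END)): offset=8

Answer: 8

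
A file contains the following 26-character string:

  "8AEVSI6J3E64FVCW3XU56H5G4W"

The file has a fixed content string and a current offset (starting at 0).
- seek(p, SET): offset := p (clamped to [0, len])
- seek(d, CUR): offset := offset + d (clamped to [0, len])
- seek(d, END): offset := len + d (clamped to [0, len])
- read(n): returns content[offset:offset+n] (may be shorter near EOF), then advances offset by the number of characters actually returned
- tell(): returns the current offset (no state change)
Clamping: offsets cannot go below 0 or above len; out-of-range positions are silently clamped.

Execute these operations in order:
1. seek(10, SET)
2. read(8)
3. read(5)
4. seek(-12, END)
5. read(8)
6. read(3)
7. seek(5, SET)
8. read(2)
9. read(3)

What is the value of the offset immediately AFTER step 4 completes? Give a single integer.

Answer: 14

Derivation:
After 1 (seek(10, SET)): offset=10
After 2 (read(8)): returned '64FVCW3X', offset=18
After 3 (read(5)): returned 'U56H5', offset=23
After 4 (seek(-12, END)): offset=14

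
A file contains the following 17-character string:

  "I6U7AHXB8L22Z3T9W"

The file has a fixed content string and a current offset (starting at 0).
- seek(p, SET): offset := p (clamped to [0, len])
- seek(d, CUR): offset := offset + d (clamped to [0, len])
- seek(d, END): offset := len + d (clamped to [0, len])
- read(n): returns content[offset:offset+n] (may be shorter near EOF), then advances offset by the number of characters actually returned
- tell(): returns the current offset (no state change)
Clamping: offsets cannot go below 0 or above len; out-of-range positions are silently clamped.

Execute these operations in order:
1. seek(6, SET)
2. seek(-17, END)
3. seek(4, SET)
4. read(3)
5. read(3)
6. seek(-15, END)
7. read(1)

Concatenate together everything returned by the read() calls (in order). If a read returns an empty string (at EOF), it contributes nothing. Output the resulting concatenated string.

After 1 (seek(6, SET)): offset=6
After 2 (seek(-17, END)): offset=0
After 3 (seek(4, SET)): offset=4
After 4 (read(3)): returned 'AHX', offset=7
After 5 (read(3)): returned 'B8L', offset=10
After 6 (seek(-15, END)): offset=2
After 7 (read(1)): returned 'U', offset=3

Answer: AHXB8LU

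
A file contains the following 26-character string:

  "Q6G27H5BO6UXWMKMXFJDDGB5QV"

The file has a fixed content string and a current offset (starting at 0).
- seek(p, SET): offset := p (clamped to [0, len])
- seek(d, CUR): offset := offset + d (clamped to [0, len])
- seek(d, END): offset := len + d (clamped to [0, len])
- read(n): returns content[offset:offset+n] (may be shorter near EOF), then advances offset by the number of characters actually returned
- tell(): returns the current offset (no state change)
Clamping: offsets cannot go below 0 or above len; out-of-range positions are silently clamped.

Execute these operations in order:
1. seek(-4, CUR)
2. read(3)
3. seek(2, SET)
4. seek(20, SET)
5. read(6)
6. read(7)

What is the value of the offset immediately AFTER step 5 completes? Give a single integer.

After 1 (seek(-4, CUR)): offset=0
After 2 (read(3)): returned 'Q6G', offset=3
After 3 (seek(2, SET)): offset=2
After 4 (seek(20, SET)): offset=20
After 5 (read(6)): returned 'DGB5QV', offset=26

Answer: 26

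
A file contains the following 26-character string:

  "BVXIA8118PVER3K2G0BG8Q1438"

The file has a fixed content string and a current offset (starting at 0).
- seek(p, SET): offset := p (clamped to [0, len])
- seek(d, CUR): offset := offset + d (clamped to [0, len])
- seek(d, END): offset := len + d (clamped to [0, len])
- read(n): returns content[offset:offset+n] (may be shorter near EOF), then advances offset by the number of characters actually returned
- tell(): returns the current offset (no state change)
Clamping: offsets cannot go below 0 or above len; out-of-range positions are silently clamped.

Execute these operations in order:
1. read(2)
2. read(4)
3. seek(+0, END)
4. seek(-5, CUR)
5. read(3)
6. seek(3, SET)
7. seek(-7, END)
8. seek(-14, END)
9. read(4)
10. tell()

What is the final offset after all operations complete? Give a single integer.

Answer: 16

Derivation:
After 1 (read(2)): returned 'BV', offset=2
After 2 (read(4)): returned 'XIA8', offset=6
After 3 (seek(+0, END)): offset=26
After 4 (seek(-5, CUR)): offset=21
After 5 (read(3)): returned 'Q14', offset=24
After 6 (seek(3, SET)): offset=3
After 7 (seek(-7, END)): offset=19
After 8 (seek(-14, END)): offset=12
After 9 (read(4)): returned 'R3K2', offset=16
After 10 (tell()): offset=16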